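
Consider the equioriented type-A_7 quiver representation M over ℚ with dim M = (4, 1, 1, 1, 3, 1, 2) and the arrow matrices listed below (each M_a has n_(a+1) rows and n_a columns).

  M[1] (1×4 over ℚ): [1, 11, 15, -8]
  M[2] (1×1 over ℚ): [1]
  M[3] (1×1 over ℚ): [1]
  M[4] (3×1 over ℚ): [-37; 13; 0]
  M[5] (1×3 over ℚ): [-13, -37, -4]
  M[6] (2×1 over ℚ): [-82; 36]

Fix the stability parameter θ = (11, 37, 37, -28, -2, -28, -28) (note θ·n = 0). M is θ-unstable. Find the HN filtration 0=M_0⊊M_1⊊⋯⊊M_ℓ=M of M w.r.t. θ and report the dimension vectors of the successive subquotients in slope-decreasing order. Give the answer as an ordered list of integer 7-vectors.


Barcode: M ≅ I[1,1]^3, I[1,5], I[5,5], I[5,7], I[7,7]. HN layers by μ_θ (4 steps, strictly decreasing):
  μ^(1)=11; μ^(2)=-2; μ^(3)=-58/3; μ^(4)=-28

((4, 1, 1, 1, 1, 0, 0); (0, 0, 0, 0, 1, 0, 0); (0, 0, 0, 0, 1, 1, 1); (0, 0, 0, 0, 0, 0, 1))


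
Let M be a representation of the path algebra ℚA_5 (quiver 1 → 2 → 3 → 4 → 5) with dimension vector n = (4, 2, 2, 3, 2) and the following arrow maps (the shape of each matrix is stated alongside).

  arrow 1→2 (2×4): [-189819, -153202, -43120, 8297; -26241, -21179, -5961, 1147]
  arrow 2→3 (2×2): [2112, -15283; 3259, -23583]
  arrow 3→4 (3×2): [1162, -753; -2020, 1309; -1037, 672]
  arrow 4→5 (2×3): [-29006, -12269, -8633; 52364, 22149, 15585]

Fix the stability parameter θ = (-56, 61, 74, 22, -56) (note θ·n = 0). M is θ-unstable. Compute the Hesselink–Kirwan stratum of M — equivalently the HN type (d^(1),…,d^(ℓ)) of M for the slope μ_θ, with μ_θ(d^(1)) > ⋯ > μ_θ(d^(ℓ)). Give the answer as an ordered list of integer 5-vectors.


Interval decomposition of M: I[1,1]^2, I[1,5]^2, I[4,4].
HN type (ℓ=3): μ^(1)=101/4; μ^(2)=22; μ^(3)=-56

((0, 2, 2, 2, 2); (0, 0, 0, 1, 0); (4, 0, 0, 0, 0))


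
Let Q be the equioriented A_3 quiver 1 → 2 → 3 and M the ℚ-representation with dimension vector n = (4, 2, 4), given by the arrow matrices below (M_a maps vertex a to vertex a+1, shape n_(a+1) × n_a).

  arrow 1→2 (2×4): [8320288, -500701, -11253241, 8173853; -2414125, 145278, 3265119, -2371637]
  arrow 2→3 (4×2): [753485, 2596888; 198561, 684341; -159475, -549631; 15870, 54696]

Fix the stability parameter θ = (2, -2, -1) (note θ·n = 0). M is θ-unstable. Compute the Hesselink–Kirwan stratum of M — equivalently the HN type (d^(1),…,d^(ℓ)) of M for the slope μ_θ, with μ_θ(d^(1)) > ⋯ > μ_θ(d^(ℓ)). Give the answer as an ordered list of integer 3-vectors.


Barcode: M ≅ I[1,1]^2, I[1,3]^2, I[3,3]^2. HN layers by μ_θ (3 steps, strictly decreasing):
  μ^(1)=2; μ^(2)=-1/3; μ^(3)=-1

((2, 0, 0); (2, 2, 2); (0, 0, 2))


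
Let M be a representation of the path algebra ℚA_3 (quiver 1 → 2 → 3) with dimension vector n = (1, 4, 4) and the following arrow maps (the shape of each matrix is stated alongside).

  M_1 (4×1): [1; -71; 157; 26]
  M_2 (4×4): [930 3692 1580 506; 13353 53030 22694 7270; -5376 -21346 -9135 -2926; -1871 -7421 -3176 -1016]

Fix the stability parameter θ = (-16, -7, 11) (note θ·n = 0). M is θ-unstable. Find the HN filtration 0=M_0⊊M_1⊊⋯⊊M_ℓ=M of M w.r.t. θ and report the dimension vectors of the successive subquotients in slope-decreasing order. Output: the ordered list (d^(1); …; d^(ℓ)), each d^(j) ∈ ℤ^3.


Interval decomposition of M: I[1,3], I[2,3]^3.
HN type (ℓ=3): μ^(1)=11; μ^(2)=-7; μ^(3)=-16

((0, 0, 4); (0, 4, 0); (1, 0, 0))


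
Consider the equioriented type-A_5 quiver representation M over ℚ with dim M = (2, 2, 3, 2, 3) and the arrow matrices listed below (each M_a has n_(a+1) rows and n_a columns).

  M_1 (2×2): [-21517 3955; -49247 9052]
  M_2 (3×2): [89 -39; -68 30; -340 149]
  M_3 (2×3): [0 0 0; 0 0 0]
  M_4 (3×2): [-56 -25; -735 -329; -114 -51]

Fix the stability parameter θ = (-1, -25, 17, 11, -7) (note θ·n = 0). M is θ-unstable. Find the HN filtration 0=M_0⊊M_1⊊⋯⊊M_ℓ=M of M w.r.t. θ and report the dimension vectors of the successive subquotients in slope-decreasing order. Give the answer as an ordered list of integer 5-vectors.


Barcode: M ≅ I[1,3]^2, I[3,3], I[4,5]^2, I[5,5]. HN layers by μ_θ (4 steps, strictly decreasing):
  μ^(1)=17; μ^(2)=2; μ^(3)=-7; μ^(4)=-13

((0, 0, 3, 0, 0); (0, 0, 0, 2, 2); (0, 0, 0, 0, 1); (2, 2, 0, 0, 0))


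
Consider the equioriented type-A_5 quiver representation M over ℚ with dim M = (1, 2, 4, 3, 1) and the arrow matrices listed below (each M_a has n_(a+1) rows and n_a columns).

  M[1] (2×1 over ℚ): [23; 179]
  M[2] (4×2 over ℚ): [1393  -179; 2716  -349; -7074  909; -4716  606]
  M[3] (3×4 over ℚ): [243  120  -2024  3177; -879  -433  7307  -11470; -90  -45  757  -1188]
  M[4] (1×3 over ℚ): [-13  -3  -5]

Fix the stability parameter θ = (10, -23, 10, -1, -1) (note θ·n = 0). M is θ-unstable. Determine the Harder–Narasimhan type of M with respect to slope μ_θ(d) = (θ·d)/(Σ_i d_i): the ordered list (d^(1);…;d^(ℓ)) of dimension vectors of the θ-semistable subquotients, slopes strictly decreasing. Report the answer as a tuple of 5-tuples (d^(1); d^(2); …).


Interval decomposition of M: I[1,3], I[2,4], I[3,4], I[3,5].
HN type (ℓ=5): μ^(1)=10; μ^(2)=9/2; μ^(3)=8/3; μ^(4)=-13/2; μ^(5)=-23

((0, 0, 1, 0, 0); (0, 0, 2, 2, 0); (0, 0, 1, 1, 1); (1, 1, 0, 0, 0); (0, 1, 0, 0, 0))


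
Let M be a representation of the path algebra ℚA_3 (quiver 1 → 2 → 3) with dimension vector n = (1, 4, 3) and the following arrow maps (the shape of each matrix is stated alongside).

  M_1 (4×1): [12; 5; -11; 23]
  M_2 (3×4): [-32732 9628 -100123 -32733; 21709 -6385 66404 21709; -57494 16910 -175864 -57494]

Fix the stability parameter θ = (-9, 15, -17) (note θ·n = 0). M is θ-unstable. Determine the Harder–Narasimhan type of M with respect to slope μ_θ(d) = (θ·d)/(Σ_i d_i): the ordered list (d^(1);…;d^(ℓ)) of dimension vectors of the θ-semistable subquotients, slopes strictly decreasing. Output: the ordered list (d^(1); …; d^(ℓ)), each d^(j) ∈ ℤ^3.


Barcode: M ≅ I[1,3], I[2,2]^2, I[2,3], I[3,3]. HN layers by μ_θ (4 steps, strictly decreasing):
  μ^(1)=15; μ^(2)=-1; μ^(3)=-9; μ^(4)=-17

((0, 2, 0); (0, 2, 2); (1, 0, 0); (0, 0, 1))


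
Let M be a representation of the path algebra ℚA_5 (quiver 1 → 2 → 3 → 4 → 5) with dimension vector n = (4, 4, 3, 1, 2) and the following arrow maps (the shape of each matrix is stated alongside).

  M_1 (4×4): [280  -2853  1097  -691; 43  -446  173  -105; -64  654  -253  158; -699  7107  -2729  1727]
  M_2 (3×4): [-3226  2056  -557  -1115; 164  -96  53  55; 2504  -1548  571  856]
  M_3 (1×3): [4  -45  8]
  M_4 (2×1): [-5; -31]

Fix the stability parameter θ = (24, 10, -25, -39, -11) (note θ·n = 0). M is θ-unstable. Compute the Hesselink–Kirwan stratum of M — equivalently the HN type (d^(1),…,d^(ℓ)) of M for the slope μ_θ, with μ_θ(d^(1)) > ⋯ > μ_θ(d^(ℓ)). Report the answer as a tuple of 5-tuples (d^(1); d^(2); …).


Via rank(M_{q-1}∘⋯∘M_p): M ≅ I[1,2], I[1,3]^2, I[1,5], I[5,5].
μ_θ-semistable layers: μ^(1)=17; μ^(2)=3; μ^(3)=-41/5; μ^(4)=-11

((1, 1, 0, 0, 0); (2, 2, 2, 0, 0); (1, 1, 1, 1, 1); (0, 0, 0, 0, 1))


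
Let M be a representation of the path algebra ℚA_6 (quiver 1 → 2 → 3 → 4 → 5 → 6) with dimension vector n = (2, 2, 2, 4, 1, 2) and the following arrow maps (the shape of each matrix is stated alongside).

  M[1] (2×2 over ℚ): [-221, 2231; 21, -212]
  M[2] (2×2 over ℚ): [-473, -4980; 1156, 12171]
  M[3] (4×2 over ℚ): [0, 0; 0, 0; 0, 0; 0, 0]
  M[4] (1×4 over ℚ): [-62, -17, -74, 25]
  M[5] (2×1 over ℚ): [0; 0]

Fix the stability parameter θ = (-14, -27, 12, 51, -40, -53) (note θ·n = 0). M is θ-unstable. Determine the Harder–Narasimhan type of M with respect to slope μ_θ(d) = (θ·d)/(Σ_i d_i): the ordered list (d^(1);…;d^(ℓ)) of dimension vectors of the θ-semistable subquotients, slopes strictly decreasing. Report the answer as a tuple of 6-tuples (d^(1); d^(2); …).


Interval decomposition of M: I[1,3]^2, I[4,4]^3, I[4,5], I[6,6]^2.
HN type (ℓ=5): μ^(1)=51; μ^(2)=12; μ^(3)=11/2; μ^(4)=-41/2; μ^(5)=-53

((0, 0, 0, 3, 0, 0); (0, 0, 2, 0, 0, 0); (0, 0, 0, 1, 1, 0); (2, 2, 0, 0, 0, 0); (0, 0, 0, 0, 0, 2))


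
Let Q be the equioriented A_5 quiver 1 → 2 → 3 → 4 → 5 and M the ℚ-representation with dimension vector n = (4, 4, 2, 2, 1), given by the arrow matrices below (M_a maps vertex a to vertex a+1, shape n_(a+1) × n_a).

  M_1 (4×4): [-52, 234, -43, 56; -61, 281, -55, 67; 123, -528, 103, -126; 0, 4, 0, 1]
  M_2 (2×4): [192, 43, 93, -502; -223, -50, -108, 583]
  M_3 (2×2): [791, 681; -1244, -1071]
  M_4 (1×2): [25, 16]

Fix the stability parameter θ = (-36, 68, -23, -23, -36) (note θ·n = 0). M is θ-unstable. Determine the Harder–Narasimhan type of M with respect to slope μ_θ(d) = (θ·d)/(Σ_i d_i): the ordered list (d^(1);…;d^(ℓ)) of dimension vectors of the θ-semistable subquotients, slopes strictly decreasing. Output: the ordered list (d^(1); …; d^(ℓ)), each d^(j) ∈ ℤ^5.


Via rank(M_{q-1}∘⋯∘M_p): M ≅ I[1,2]^2, I[1,4], I[1,5].
μ_θ-semistable layers: μ^(1)=68; μ^(2)=22/3; μ^(3)=-7/2; μ^(4)=-36

((0, 2, 0, 0, 0); (0, 1, 1, 1, 0); (0, 1, 1, 1, 1); (4, 0, 0, 0, 0))


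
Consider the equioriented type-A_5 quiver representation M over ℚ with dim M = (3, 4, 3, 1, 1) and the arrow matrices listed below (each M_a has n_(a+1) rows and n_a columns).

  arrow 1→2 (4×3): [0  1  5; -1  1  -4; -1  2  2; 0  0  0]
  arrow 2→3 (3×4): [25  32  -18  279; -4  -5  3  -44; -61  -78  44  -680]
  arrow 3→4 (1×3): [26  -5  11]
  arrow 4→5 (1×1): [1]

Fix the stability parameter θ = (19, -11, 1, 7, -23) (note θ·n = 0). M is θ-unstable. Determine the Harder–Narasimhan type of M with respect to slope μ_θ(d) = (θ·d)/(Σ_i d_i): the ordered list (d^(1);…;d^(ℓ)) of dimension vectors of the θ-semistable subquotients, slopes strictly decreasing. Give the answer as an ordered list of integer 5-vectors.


Barcode: M ≅ I[1,2], I[1,3], I[1,5], I[2,3]. HN layers by μ_θ (5 steps, strictly decreasing):
  μ^(1)=4; μ^(2)=3; μ^(3)=1; μ^(4)=-7/5; μ^(5)=-11

((1, 1, 0, 0, 0); (1, 1, 1, 0, 0); (0, 0, 1, 0, 0); (1, 1, 1, 1, 1); (0, 1, 0, 0, 0))


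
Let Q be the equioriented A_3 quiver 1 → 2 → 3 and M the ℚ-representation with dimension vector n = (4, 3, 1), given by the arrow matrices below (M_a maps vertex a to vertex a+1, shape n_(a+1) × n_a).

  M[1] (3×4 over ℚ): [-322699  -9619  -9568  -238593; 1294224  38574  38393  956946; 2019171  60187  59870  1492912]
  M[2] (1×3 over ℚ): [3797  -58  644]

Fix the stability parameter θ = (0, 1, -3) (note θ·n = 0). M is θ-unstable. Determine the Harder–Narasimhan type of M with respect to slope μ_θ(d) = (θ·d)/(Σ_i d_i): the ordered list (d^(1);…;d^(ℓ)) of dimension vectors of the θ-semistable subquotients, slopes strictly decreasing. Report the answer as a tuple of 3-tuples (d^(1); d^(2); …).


Interval decomposition of M: I[1,1], I[1,2]^2, I[1,3].
HN type (ℓ=3): μ^(1)=1; μ^(2)=0; μ^(3)=-2/3

((0, 2, 0); (3, 0, 0); (1, 1, 1))


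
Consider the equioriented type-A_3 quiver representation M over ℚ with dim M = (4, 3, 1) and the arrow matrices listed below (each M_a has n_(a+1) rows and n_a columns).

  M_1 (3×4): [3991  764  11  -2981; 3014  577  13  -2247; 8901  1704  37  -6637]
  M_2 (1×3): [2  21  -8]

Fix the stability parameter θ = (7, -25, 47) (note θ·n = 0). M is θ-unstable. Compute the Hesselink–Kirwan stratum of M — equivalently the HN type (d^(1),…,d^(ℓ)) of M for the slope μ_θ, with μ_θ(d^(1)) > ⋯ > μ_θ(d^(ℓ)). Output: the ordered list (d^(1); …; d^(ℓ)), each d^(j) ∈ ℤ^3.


Barcode: M ≅ I[1,1], I[1,2]^2, I[1,3]. HN layers by μ_θ (3 steps, strictly decreasing):
  μ^(1)=47; μ^(2)=7; μ^(3)=-9

((0, 0, 1); (1, 0, 0); (3, 3, 0))


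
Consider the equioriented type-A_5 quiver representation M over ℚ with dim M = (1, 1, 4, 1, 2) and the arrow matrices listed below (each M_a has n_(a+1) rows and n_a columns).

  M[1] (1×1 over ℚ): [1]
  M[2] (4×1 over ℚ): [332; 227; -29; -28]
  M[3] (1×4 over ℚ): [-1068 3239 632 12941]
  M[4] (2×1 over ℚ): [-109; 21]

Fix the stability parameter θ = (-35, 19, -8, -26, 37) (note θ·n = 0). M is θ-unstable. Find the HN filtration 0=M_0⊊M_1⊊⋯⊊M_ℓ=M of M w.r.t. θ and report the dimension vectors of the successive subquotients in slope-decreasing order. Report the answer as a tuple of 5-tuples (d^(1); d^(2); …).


Via rank(M_{q-1}∘⋯∘M_p): M ≅ I[1,5], I[3,3]^3, I[5,5].
μ_θ-semistable layers: μ^(1)=37; μ^(2)=-5; μ^(3)=-8; μ^(4)=-35

((0, 0, 0, 0, 2); (0, 1, 1, 1, 0); (0, 0, 3, 0, 0); (1, 0, 0, 0, 0))


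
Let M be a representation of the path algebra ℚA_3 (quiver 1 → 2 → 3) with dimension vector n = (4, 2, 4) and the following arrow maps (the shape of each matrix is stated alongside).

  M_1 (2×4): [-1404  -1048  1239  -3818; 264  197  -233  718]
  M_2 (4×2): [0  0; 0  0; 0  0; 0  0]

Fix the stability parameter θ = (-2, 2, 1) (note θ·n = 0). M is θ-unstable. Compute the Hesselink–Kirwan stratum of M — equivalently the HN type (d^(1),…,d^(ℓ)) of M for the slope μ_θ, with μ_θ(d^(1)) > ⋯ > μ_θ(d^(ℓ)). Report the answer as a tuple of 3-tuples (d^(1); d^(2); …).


Barcode: M ≅ I[1,1]^2, I[1,2]^2, I[3,3]^4. HN layers by μ_θ (3 steps, strictly decreasing):
  μ^(1)=2; μ^(2)=1; μ^(3)=-2

((0, 2, 0); (0, 0, 4); (4, 0, 0))


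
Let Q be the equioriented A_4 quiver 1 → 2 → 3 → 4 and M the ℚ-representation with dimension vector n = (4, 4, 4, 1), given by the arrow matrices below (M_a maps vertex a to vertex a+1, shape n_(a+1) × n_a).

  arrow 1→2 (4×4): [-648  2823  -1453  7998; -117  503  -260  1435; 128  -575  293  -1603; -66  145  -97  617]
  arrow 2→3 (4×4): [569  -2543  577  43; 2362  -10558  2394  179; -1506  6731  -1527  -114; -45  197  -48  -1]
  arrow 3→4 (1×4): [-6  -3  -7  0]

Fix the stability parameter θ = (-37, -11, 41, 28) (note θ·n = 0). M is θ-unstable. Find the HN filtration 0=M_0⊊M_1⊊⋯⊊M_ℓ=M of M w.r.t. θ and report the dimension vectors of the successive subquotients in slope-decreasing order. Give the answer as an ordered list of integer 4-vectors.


Via rank(M_{q-1}∘⋯∘M_p): M ≅ I[1,1], I[1,3]^2, I[1,4], I[2,3].
μ_θ-semistable layers: μ^(1)=41; μ^(2)=69/2; μ^(3)=-11; μ^(4)=-37

((0, 0, 3, 0); (0, 0, 1, 1); (0, 4, 0, 0); (4, 0, 0, 0))


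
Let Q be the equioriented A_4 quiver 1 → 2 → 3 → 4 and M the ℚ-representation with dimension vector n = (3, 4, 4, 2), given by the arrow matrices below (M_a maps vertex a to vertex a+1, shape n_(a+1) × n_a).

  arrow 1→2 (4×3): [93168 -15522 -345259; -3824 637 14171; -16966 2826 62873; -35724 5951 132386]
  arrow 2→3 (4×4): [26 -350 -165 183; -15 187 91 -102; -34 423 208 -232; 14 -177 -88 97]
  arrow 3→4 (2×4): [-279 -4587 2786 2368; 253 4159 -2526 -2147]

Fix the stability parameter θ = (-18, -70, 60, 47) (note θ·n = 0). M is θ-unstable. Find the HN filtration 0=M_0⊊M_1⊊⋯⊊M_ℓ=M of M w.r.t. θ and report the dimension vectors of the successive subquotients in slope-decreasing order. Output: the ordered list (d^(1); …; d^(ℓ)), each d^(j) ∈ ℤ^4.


Barcode: M ≅ I[1,3], I[1,4]^2, I[2,3]. HN layers by μ_θ (4 steps, strictly decreasing):
  μ^(1)=60; μ^(2)=107/2; μ^(3)=-44; μ^(4)=-70

((0, 0, 2, 0); (0, 0, 2, 2); (3, 3, 0, 0); (0, 1, 0, 0))


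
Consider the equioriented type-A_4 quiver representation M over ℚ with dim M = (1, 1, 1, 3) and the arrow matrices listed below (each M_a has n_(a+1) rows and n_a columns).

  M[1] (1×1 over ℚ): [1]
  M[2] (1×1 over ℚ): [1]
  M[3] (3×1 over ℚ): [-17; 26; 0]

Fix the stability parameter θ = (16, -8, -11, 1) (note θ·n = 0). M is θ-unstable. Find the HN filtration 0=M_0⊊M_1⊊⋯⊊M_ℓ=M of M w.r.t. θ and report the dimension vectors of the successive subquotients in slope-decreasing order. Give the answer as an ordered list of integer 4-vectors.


Interval decomposition of M: I[1,4], I[4,4]^2.
HN type (ℓ=2): μ^(1)=1; μ^(2)=-1

((0, 0, 0, 3); (1, 1, 1, 0))


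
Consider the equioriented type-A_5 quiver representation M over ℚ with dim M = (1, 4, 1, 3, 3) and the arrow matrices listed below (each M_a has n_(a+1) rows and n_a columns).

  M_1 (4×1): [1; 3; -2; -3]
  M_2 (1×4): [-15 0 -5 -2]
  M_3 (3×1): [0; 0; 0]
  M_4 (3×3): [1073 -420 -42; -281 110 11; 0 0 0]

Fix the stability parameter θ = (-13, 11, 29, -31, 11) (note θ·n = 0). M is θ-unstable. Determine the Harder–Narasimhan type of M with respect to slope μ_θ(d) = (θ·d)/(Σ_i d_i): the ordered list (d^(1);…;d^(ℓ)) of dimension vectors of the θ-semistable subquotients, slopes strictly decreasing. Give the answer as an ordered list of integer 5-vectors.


Interval decomposition of M: I[1,3], I[2,2]^3, I[4,4], I[4,5]^2, I[5,5].
HN type (ℓ=4): μ^(1)=29; μ^(2)=11; μ^(3)=-13; μ^(4)=-31

((0, 0, 1, 0, 0); (0, 4, 0, 0, 3); (1, 0, 0, 0, 0); (0, 0, 0, 3, 0))


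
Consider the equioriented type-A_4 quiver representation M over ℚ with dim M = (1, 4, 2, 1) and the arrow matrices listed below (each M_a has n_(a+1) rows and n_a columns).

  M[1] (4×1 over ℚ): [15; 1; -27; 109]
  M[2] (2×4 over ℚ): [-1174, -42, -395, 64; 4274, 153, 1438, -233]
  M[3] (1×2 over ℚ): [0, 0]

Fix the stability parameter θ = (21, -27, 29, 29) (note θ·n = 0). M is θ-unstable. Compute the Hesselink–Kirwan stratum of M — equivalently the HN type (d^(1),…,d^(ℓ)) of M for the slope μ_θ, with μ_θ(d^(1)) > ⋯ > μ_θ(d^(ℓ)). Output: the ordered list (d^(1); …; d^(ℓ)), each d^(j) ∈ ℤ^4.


Interval decomposition of M: I[1,3], I[2,2]^2, I[2,3], I[4,4].
HN type (ℓ=3): μ^(1)=29; μ^(2)=-3; μ^(3)=-27

((0, 0, 2, 1); (1, 1, 0, 0); (0, 3, 0, 0))


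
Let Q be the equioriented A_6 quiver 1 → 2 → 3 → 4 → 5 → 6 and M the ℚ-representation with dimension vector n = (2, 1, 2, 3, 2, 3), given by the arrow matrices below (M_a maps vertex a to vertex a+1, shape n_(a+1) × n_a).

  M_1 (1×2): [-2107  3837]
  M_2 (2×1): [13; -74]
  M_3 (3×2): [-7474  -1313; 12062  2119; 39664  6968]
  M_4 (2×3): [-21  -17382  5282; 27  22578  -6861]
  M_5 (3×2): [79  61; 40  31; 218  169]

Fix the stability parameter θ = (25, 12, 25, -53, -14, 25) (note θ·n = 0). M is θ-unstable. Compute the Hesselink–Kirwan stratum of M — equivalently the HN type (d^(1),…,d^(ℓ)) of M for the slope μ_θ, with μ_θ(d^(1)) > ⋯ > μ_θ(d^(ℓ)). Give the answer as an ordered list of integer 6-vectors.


Via rank(M_{q-1}∘⋯∘M_p): M ≅ I[1,1], I[1,3], I[3,6], I[4,4], I[4,6], I[6,6].
μ_θ-semistable layers: μ^(1)=25; μ^(2)=37/2; μ^(3)=-14; μ^(4)=-53

((1, 0, 1, 0, 0, 3); (1, 1, 0, 0, 0, 0); (0, 0, 1, 1, 2, 0); (0, 0, 0, 2, 0, 0))


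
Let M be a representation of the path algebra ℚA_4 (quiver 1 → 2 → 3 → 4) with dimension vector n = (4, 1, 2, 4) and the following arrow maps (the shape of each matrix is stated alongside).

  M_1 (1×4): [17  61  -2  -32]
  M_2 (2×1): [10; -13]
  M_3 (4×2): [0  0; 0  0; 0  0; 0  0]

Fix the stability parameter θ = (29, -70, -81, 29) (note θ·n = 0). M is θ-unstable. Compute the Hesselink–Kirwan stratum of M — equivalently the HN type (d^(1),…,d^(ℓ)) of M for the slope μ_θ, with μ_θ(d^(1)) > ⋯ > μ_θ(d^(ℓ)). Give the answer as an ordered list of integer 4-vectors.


Via rank(M_{q-1}∘⋯∘M_p): M ≅ I[1,1]^3, I[1,3], I[3,3], I[4,4]^4.
μ_θ-semistable layers: μ^(1)=29; μ^(2)=-122/3; μ^(3)=-81

((3, 0, 0, 4); (1, 1, 1, 0); (0, 0, 1, 0))


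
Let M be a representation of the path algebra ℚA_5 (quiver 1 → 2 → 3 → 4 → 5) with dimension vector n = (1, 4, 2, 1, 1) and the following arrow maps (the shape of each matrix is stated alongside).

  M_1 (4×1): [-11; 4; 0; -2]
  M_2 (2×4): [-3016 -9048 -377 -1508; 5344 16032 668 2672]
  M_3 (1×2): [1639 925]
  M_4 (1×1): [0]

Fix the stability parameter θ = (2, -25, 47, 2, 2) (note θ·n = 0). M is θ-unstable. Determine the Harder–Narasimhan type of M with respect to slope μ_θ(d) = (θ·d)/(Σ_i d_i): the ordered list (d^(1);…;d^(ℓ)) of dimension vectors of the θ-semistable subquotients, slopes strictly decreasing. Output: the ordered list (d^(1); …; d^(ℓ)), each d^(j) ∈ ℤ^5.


Barcode: M ≅ I[1,2], I[2,2]^2, I[2,4], I[3,3], I[5,5]. HN layers by μ_θ (5 steps, strictly decreasing):
  μ^(1)=47; μ^(2)=49/2; μ^(3)=2; μ^(4)=-23/2; μ^(5)=-25

((0, 0, 1, 0, 0); (0, 0, 1, 1, 0); (0, 0, 0, 0, 1); (1, 1, 0, 0, 0); (0, 3, 0, 0, 0))


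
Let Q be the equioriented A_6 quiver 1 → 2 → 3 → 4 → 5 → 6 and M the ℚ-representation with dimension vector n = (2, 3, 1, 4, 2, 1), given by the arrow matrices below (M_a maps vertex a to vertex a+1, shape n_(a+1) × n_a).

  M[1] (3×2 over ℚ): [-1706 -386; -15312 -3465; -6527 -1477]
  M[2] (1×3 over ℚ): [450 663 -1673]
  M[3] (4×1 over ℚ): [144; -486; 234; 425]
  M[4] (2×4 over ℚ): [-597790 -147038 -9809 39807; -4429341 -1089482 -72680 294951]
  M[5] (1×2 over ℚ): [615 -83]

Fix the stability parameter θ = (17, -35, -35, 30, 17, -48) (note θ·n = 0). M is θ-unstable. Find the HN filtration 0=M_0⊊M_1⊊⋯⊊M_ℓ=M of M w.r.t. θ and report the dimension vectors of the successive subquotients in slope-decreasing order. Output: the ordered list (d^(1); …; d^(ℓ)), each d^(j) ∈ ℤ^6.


Via rank(M_{q-1}∘⋯∘M_p): M ≅ I[1,2], I[1,6], I[2,2], I[4,4]^2, I[4,5].
μ_θ-semistable layers: μ^(1)=30; μ^(2)=47/2; μ^(3)=-1/3; μ^(4)=-9; μ^(5)=-53/3; μ^(6)=-35

((0, 0, 0, 2, 0, 0); (0, 0, 0, 1, 1, 0); (0, 0, 0, 1, 1, 1); (1, 1, 0, 0, 0, 0); (1, 1, 1, 0, 0, 0); (0, 1, 0, 0, 0, 0))


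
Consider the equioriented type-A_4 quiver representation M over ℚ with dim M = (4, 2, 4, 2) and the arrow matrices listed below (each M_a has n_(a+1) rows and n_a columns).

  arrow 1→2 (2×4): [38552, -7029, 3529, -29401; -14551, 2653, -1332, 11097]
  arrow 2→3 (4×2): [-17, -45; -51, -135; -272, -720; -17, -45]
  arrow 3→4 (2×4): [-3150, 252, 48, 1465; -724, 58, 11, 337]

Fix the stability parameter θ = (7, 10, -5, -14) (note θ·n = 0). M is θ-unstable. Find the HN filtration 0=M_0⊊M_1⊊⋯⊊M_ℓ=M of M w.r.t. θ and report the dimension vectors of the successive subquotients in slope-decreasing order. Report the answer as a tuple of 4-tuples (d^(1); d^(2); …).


Interval decomposition of M: I[1,1]^2, I[1,2], I[1,4], I[3,3]^2, I[3,4].
HN type (ℓ=5): μ^(1)=10; μ^(2)=7; μ^(3)=-1/2; μ^(4)=-5; μ^(5)=-19/2

((0, 1, 0, 0); (3, 0, 0, 0); (1, 1, 1, 1); (0, 0, 2, 0); (0, 0, 1, 1))


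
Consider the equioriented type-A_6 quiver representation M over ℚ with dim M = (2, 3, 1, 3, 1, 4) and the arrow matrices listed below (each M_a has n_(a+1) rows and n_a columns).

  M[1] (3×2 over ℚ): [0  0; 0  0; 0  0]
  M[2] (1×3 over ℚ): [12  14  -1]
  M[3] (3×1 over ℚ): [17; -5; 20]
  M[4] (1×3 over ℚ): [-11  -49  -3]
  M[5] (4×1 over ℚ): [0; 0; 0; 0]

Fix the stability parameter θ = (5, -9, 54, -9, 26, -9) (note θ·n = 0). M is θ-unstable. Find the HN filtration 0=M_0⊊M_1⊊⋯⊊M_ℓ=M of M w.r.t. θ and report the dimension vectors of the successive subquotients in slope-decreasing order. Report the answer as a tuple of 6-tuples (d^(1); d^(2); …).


Interval decomposition of M: I[1,1]^2, I[2,2]^2, I[2,5], I[4,4]^2, I[6,6]^4.
HN type (ℓ=4): μ^(1)=26; μ^(2)=45/2; μ^(3)=5; μ^(4)=-9

((0, 0, 0, 0, 1, 0); (0, 0, 1, 1, 0, 0); (2, 0, 0, 0, 0, 0); (0, 3, 0, 2, 0, 4))


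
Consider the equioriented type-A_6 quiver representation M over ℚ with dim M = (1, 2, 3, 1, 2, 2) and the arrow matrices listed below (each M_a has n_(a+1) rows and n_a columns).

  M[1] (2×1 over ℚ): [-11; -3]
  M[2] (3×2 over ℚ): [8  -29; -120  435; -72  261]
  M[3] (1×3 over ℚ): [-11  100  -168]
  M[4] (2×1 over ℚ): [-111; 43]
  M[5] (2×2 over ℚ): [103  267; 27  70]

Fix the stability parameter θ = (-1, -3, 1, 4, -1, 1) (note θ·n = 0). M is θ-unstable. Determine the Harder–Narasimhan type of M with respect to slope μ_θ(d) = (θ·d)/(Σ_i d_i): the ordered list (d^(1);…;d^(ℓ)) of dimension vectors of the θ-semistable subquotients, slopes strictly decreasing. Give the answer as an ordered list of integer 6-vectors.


Barcode: M ≅ I[1,6], I[2,2], I[3,3]^2, I[5,6]. HN layers by μ_θ (5 steps, strictly decreasing):
  μ^(1)=4/3; μ^(2)=1; μ^(3)=-1; μ^(4)=-2; μ^(5)=-3

((0, 0, 0, 1, 1, 1); (0, 0, 3, 0, 0, 1); (0, 0, 0, 0, 1, 0); (1, 1, 0, 0, 0, 0); (0, 1, 0, 0, 0, 0))


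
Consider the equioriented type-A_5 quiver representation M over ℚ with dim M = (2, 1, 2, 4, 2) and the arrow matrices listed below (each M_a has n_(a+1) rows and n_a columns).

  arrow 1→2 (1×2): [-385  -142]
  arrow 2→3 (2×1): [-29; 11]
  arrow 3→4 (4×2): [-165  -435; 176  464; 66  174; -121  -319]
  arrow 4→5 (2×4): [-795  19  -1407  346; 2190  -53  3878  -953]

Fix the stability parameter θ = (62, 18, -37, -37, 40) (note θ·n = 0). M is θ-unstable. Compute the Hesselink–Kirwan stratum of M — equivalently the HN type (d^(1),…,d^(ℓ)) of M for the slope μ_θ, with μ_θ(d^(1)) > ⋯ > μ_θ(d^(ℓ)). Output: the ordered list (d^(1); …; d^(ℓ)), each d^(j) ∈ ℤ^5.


Interval decomposition of M: I[1,1], I[1,3], I[3,5], I[4,4]^2, I[4,5].
HN type (ℓ=4): μ^(1)=62; μ^(2)=40; μ^(3)=43/3; μ^(4)=-37

((1, 0, 0, 0, 0); (0, 0, 0, 0, 2); (1, 1, 1, 0, 0); (0, 0, 1, 4, 0))


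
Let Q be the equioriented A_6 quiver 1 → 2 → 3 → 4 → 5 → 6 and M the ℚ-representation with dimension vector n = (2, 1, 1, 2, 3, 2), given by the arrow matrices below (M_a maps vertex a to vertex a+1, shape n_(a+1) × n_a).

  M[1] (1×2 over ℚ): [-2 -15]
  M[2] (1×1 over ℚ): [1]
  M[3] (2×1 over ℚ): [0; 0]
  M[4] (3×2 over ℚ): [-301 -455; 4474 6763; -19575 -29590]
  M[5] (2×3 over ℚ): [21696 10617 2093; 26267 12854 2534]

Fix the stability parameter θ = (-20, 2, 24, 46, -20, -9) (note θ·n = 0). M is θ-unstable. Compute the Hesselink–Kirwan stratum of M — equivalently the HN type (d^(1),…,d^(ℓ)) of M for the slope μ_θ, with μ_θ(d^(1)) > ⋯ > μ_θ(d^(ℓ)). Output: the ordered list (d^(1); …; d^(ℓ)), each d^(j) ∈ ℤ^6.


Via rank(M_{q-1}∘⋯∘M_p): M ≅ I[1,1], I[1,3], I[4,5], I[4,6], I[5,6].
μ_θ-semistable layers: μ^(1)=24; μ^(2)=13; μ^(3)=17/3; μ^(4)=2; μ^(5)=-9; μ^(6)=-20

((0, 0, 1, 0, 0, 0); (0, 0, 0, 1, 1, 0); (0, 0, 0, 1, 1, 1); (0, 1, 0, 0, 0, 0); (0, 0, 0, 0, 0, 1); (2, 0, 0, 0, 1, 0))


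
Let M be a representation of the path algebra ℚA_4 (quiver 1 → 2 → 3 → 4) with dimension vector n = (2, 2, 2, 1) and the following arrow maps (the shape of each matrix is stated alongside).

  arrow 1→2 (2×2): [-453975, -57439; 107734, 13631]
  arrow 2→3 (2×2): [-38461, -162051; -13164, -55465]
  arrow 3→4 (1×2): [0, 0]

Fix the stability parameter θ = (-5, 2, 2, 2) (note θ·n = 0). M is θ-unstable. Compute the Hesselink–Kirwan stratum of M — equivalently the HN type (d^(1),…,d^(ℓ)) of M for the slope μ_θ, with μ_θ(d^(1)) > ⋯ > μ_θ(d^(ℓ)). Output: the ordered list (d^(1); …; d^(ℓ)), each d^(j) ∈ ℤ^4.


Barcode: M ≅ I[1,3]^2, I[4,4]. HN layers by μ_θ (2 steps, strictly decreasing):
  μ^(1)=2; μ^(2)=-5

((0, 2, 2, 1); (2, 0, 0, 0))


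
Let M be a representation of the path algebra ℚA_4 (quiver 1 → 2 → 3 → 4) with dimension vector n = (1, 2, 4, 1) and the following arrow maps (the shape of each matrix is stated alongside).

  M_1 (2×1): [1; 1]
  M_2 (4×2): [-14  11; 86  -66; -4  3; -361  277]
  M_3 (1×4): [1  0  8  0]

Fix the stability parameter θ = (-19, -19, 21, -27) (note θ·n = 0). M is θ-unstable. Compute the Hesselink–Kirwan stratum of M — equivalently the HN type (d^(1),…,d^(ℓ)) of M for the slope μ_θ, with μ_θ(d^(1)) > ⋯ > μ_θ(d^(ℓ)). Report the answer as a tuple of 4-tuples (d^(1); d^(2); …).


Via rank(M_{q-1}∘⋯∘M_p): M ≅ I[1,4], I[2,3], I[3,3]^2.
μ_θ-semistable layers: μ^(1)=21; μ^(2)=-3; μ^(3)=-19

((0, 0, 3, 0); (0, 0, 1, 1); (1, 2, 0, 0))


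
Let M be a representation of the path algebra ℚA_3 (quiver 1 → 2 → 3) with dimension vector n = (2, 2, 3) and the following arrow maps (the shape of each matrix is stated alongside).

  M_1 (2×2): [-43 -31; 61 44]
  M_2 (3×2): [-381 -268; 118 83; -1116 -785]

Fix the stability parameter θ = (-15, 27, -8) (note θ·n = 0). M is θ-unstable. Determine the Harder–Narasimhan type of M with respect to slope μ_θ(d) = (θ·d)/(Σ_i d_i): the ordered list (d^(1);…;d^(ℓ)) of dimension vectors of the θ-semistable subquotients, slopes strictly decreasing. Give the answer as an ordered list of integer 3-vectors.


Via rank(M_{q-1}∘⋯∘M_p): M ≅ I[1,3]^2, I[3,3].
μ_θ-semistable layers: μ^(1)=19/2; μ^(2)=-8; μ^(3)=-15

((0, 2, 2); (0, 0, 1); (2, 0, 0))


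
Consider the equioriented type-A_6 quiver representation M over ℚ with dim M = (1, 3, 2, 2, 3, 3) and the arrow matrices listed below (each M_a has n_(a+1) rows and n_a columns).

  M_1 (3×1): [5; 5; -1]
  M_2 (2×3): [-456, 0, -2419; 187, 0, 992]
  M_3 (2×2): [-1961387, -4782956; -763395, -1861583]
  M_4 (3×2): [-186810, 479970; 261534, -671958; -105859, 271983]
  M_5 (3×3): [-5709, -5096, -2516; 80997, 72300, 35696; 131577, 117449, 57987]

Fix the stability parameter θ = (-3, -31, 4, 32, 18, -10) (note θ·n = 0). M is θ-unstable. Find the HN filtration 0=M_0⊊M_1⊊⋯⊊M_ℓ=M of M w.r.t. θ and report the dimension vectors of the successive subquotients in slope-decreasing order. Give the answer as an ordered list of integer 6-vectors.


Barcode: M ≅ I[1,6], I[2,2], I[2,4], I[5,5], I[5,6], I[6,6]. HN layers by μ_θ (7 steps, strictly decreasing):
  μ^(1)=32; μ^(2)=18; μ^(3)=40/3; μ^(4)=4; μ^(5)=-10; μ^(6)=-17; μ^(7)=-31

((0, 0, 0, 1, 0, 0); (0, 0, 0, 0, 1, 0); (0, 0, 0, 1, 1, 1); (0, 0, 2, 0, 1, 1); (0, 0, 0, 0, 0, 1); (1, 1, 0, 0, 0, 0); (0, 2, 0, 0, 0, 0))


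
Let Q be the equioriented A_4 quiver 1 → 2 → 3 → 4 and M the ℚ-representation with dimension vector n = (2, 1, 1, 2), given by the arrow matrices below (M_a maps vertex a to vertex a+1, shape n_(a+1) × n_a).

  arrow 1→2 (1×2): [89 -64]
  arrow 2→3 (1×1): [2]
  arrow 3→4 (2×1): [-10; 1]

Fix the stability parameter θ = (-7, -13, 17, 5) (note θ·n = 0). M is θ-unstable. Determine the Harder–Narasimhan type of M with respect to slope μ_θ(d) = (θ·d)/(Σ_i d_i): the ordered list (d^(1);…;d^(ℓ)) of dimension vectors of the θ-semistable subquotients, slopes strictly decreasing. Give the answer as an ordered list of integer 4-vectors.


Interval decomposition of M: I[1,1], I[1,4], I[4,4].
HN type (ℓ=4): μ^(1)=11; μ^(2)=5; μ^(3)=-7; μ^(4)=-10

((0, 0, 1, 1); (0, 0, 0, 1); (1, 0, 0, 0); (1, 1, 0, 0))


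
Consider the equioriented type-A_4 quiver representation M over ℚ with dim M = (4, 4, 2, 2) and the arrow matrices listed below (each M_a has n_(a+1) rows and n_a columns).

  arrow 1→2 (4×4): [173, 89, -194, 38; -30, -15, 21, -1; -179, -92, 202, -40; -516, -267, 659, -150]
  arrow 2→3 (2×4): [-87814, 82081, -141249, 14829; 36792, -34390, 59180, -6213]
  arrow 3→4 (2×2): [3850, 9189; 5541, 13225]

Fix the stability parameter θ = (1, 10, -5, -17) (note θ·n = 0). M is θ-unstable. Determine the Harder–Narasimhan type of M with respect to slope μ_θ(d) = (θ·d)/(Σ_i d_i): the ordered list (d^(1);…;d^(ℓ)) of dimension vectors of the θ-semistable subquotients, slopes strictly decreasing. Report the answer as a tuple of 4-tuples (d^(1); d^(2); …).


Barcode: M ≅ I[1,2]^2, I[1,4]^2. HN layers by μ_θ (3 steps, strictly decreasing):
  μ^(1)=10; μ^(2)=1; μ^(3)=-11/4

((0, 2, 0, 0); (2, 0, 0, 0); (2, 2, 2, 2))


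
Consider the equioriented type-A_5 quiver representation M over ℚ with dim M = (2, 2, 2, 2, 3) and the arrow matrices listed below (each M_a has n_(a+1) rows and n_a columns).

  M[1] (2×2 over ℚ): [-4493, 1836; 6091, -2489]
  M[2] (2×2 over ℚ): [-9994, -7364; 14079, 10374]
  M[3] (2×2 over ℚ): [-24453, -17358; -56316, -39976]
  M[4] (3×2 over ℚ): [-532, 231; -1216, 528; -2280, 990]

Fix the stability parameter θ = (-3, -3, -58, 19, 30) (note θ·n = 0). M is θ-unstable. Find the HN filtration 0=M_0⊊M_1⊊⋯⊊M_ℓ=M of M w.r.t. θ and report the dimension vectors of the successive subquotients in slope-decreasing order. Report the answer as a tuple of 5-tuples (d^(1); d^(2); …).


Interval decomposition of M: I[1,2], I[1,3], I[3,4], I[4,5], I[5,5]^2.
HN type (ℓ=5): μ^(1)=30; μ^(2)=19; μ^(3)=-3; μ^(4)=-64/3; μ^(5)=-58

((0, 0, 0, 0, 3); (0, 0, 0, 2, 0); (1, 1, 0, 0, 0); (1, 1, 1, 0, 0); (0, 0, 1, 0, 0))


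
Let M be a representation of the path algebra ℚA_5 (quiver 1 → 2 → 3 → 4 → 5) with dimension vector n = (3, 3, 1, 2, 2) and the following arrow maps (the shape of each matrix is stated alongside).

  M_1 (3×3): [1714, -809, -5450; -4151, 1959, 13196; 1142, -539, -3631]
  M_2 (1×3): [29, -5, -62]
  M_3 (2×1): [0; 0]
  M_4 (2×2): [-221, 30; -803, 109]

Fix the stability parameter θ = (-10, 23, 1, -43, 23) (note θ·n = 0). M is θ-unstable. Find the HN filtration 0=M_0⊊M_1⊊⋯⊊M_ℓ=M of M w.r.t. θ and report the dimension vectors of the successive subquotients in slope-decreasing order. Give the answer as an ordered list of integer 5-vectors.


Interval decomposition of M: I[1,2]^2, I[1,3], I[4,5]^2.
HN type (ℓ=4): μ^(1)=23; μ^(2)=12; μ^(3)=-10; μ^(4)=-43

((0, 2, 0, 0, 2); (0, 1, 1, 0, 0); (3, 0, 0, 0, 0); (0, 0, 0, 2, 0))


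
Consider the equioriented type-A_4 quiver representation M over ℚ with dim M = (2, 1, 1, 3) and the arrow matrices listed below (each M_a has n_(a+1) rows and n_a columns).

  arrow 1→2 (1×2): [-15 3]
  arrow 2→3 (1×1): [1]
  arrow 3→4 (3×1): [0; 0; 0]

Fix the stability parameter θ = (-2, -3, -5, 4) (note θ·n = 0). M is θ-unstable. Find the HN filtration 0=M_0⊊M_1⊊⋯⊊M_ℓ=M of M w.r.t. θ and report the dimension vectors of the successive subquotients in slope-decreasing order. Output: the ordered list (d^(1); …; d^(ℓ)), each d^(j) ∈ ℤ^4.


Via rank(M_{q-1}∘⋯∘M_p): M ≅ I[1,1], I[1,3], I[4,4]^3.
μ_θ-semistable layers: μ^(1)=4; μ^(2)=-2; μ^(3)=-10/3

((0, 0, 0, 3); (1, 0, 0, 0); (1, 1, 1, 0))


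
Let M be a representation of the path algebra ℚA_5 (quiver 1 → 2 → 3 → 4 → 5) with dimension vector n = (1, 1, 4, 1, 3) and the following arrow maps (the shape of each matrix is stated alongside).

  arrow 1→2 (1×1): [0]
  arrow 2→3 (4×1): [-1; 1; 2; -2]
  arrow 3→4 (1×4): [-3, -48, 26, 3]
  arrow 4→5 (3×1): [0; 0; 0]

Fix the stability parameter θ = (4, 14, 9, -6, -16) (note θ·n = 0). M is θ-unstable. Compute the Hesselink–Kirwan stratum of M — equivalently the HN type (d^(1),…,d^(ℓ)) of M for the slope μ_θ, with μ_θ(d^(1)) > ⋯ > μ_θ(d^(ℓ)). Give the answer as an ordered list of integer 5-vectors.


Via rank(M_{q-1}∘⋯∘M_p): M ≅ I[1,1], I[2,4], I[3,3]^3, I[5,5]^3.
μ_θ-semistable layers: μ^(1)=9; μ^(2)=17/3; μ^(3)=4; μ^(4)=-16

((0, 0, 3, 0, 0); (0, 1, 1, 1, 0); (1, 0, 0, 0, 0); (0, 0, 0, 0, 3))


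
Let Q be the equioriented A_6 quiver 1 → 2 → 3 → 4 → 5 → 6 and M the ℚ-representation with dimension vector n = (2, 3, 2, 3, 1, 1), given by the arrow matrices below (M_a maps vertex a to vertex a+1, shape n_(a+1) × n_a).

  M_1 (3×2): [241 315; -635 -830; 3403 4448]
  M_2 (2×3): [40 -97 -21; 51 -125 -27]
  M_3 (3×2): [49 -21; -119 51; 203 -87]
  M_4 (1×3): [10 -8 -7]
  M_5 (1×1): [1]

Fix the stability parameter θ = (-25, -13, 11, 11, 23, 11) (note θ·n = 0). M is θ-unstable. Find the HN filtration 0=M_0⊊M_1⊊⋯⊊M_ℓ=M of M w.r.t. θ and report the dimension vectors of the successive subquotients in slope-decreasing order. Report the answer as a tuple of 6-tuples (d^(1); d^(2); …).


Via rank(M_{q-1}∘⋯∘M_p): M ≅ I[1,3], I[1,6], I[2,2], I[4,4]^2.
μ_θ-semistable layers: μ^(1)=17; μ^(2)=11; μ^(3)=-13; μ^(4)=-25

((0, 0, 0, 0, 1, 1); (0, 0, 2, 3, 0, 0); (0, 3, 0, 0, 0, 0); (2, 0, 0, 0, 0, 0))


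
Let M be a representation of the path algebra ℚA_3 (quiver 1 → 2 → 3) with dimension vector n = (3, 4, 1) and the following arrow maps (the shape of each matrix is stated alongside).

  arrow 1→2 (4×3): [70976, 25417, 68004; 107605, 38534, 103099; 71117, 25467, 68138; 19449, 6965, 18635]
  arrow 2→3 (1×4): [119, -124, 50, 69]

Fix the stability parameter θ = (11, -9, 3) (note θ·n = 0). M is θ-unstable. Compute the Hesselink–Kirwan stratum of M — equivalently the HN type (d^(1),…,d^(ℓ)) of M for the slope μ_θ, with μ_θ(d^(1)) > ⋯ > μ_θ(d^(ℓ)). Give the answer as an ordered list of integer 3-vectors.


Barcode: M ≅ I[1,2]^2, I[1,3], I[2,2]. HN layers by μ_θ (3 steps, strictly decreasing):
  μ^(1)=3; μ^(2)=1; μ^(3)=-9

((0, 0, 1); (3, 3, 0); (0, 1, 0))


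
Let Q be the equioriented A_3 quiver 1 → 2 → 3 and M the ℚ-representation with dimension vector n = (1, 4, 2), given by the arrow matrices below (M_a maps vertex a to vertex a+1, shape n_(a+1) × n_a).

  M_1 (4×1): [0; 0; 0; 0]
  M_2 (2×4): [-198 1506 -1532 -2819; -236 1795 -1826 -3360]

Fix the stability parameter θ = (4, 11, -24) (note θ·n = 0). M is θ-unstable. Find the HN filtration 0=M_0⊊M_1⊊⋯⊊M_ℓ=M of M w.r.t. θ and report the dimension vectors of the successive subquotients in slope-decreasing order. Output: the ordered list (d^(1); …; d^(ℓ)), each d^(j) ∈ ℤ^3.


Via rank(M_{q-1}∘⋯∘M_p): M ≅ I[1,1], I[2,2]^2, I[2,3]^2.
μ_θ-semistable layers: μ^(1)=11; μ^(2)=4; μ^(3)=-13/2

((0, 2, 0); (1, 0, 0); (0, 2, 2))


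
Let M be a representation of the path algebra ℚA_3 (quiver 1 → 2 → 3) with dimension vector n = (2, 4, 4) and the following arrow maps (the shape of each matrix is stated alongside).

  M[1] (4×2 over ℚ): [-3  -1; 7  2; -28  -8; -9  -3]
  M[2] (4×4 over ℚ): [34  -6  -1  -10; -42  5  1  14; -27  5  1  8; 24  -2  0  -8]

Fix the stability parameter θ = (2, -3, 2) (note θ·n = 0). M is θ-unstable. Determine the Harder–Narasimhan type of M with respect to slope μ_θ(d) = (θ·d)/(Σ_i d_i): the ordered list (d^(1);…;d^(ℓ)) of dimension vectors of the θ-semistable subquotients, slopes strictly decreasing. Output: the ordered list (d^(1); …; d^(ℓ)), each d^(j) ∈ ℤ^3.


Via rank(M_{q-1}∘⋯∘M_p): M ≅ I[1,3]^2, I[2,2], I[2,3], I[3,3].
μ_θ-semistable layers: μ^(1)=2; μ^(2)=-1/2; μ^(3)=-3

((0, 0, 4); (2, 2, 0); (0, 2, 0))


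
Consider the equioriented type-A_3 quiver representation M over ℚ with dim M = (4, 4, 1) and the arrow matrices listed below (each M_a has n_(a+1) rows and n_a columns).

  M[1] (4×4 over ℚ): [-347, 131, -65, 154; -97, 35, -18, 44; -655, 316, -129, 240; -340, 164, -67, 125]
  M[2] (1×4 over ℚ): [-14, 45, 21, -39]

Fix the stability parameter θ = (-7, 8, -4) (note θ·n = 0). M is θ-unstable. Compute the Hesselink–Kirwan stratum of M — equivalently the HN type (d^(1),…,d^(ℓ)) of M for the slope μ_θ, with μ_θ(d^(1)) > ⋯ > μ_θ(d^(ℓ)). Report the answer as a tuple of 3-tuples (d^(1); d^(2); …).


Via rank(M_{q-1}∘⋯∘M_p): M ≅ I[1,2]^3, I[1,3].
μ_θ-semistable layers: μ^(1)=8; μ^(2)=2; μ^(3)=-7

((0, 3, 0); (0, 1, 1); (4, 0, 0))


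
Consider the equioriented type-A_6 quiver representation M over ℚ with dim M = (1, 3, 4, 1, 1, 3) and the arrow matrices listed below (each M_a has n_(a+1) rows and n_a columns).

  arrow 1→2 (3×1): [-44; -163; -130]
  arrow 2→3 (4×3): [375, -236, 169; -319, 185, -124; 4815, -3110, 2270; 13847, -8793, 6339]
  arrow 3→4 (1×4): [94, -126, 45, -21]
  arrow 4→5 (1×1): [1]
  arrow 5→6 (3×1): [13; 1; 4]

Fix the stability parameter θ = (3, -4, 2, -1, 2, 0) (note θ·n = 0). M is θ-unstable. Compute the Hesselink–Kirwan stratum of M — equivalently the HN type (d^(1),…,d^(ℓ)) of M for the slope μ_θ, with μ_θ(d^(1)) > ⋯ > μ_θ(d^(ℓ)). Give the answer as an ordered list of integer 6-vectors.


Via rank(M_{q-1}∘⋯∘M_p): M ≅ I[1,6], I[2,3]^2, I[3,3], I[6,6]^2.
μ_θ-semistable layers: μ^(1)=2; μ^(2)=1; μ^(3)=1/2; μ^(4)=0; μ^(5)=-1/2; μ^(6)=-4

((0, 0, 3, 0, 0, 0); (0, 0, 0, 0, 1, 1); (0, 0, 1, 1, 0, 0); (0, 0, 0, 0, 0, 2); (1, 1, 0, 0, 0, 0); (0, 2, 0, 0, 0, 0))
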